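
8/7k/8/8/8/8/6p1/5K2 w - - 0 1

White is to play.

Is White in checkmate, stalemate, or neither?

White to move; white king on f1.
In check: yes, from the black pawn on g2.
Legal moves for White: Kxg2, Kf2, Ke2, Kg1, Ke1.
White is in check but has 5 legal moves → neither.

neither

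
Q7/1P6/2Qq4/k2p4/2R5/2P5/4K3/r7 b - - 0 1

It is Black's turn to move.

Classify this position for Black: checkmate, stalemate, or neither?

Black to move; black king on a5.
In check: yes, from the white queen on a8.
King squares — a4: attacked by Rc4; b4: attacked by Pc3; b5: attacked by Qc6; a6: attacked by Qc6; b6: attacked by Qc6.
Legal moves for Black: none.
In check with no legal moves → checkmate.

checkmate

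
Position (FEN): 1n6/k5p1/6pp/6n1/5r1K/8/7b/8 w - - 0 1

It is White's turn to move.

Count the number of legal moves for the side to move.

0

White to move; king on h4.
In check: yes, from the black rook on f4.
Legal moves: none.
Count: 0.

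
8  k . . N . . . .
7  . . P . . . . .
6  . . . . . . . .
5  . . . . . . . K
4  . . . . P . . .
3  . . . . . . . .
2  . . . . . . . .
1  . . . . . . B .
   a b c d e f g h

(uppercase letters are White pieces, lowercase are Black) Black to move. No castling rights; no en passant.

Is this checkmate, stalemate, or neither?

Black to move; black king on a8.
In check: no.
King squares — a7: attacked by Bg1; b7: attacked by Nd8; b8: attacked by Pc7.
Legal moves for Black: none.
Not in check and no legal moves → stalemate.

stalemate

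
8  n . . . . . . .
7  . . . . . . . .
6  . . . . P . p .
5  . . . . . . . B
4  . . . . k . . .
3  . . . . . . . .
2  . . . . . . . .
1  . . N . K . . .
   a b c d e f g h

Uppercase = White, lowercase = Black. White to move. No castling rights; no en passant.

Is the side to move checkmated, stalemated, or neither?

neither

White to move; white king on e1.
In check: no.
Legal moves for White: Bxg6+, Bg4, Bf3+, Be2, Bd1, Kf2, Ke2, Kd2, Kf1, Kd1, Nd3, Nb3, Ne2, Na2, e7.
White has 15 legal moves and is not in check → neither.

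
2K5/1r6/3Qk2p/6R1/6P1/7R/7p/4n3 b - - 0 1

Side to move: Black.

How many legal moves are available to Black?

Black to move; king on e6.
In check: yes, from the white queen on d6.
Legal moves: Kf7, Kxd6.
Count: 2.

2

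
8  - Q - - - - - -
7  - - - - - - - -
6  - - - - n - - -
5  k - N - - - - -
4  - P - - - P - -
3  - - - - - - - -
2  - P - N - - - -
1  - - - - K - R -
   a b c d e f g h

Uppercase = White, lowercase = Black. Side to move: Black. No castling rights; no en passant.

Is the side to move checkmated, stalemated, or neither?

checkmate

Black to move; black king on a5.
In check: yes, from the white pawn on b4.
King squares — a4: attacked by Nc5; b4: attacked by Qb8; b5: attacked by Qb8; a6: attacked by Nc5; b6: attacked by Qb8.
Legal moves for Black: none.
In check with no legal moves → checkmate.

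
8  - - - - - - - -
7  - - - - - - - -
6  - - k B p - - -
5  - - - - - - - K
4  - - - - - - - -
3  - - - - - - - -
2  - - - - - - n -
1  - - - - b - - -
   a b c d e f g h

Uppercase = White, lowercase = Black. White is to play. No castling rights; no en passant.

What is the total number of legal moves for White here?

White to move; king on h5.
In check: no.
Legal moves: Bf8, Bb8, Be7, Bc7, Be5, Bc5, Bf4, Bb4, Bg3, Ba3, Bh2, Kh6, Kg6, Kg5, Kg4.
Count: 15.

15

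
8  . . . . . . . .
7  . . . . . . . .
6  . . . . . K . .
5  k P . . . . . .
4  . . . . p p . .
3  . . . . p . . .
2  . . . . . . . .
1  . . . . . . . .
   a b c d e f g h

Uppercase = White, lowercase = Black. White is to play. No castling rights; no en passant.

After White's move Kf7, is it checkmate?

no

After Kf7: black king on a5; in check: no.
Black is not in check, so this cannot be checkmate.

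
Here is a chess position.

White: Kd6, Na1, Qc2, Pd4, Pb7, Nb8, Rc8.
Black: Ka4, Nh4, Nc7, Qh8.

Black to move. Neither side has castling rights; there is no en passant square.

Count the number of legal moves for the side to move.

Black to move; king on a4.
In check: yes, from the white queen on c2.
Legal moves: Kb5, Ka5, Kb4, Ka3.
Count: 4.

4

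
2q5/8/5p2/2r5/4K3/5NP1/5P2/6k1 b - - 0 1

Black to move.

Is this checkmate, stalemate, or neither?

neither

Black to move; black king on g1.
In check: yes, from the white knight on f3.
Legal moves for Black: Kg2, Kxf2, Kh1, Kf1.
Black is in check but has 4 legal moves → neither.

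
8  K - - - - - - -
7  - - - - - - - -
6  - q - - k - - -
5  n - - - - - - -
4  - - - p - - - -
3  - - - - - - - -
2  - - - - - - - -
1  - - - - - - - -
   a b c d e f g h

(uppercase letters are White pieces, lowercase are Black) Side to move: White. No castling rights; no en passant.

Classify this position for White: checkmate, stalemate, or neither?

stalemate

White to move; white king on a8.
In check: no.
King squares — a7: attacked by Qb6; b7: attacked by Na5; b8: attacked by Qb6.
Legal moves for White: none.
Not in check and no legal moves → stalemate.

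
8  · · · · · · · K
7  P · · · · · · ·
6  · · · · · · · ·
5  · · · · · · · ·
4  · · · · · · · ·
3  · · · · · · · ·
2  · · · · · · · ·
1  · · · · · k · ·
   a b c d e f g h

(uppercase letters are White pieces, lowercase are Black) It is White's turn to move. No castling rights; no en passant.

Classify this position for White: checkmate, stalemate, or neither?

neither

White to move; white king on h8.
In check: no.
Legal moves for White: Kg8, Kh7, Kg7, a8=Q, a8=R, a8=B, a8=N.
White has 7 legal moves and is not in check → neither.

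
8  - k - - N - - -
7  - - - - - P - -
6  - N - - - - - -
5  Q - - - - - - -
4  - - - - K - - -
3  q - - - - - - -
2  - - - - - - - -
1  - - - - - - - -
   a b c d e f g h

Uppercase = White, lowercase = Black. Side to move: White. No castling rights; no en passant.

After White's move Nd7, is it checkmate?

no

After Nd7: black king on b8; in check: yes, from the white knight on d7.
Black has 2 legal replies: Kc8, Kb7.
In check but a legal move exists → not checkmate.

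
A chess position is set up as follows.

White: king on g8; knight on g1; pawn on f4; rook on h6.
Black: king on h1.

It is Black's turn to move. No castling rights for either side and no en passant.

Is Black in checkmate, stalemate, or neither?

neither

Black to move; black king on h1.
In check: yes, from the white rook on h6.
Legal moves for Black: Kg2, Kxg1.
Black is in check but has 2 legal moves → neither.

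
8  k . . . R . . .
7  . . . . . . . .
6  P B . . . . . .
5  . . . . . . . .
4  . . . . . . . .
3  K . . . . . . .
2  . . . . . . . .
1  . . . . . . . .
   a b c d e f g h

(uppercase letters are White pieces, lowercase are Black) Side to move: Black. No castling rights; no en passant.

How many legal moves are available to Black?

0

Black to move; king on a8.
In check: yes, from the white rook on e8.
Legal moves: none.
Count: 0.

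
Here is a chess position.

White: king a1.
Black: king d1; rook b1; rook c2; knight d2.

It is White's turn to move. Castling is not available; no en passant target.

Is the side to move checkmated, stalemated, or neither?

White to move; white king on a1.
In check: yes, from the black rook on b1.
King squares — b1: attacked by Nd2; a2: attacked by Rc2; b2: attacked by Rb1.
Legal moves for White: none.
In check with no legal moves → checkmate.

checkmate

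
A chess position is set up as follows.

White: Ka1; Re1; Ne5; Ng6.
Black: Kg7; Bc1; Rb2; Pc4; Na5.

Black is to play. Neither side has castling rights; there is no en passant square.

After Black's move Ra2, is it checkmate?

After Ra2: white king on a1; in check: yes, from the black rook on a2.
White has 2 legal replies: Kxa2, Kb1.
In check but a legal move exists → not checkmate.

no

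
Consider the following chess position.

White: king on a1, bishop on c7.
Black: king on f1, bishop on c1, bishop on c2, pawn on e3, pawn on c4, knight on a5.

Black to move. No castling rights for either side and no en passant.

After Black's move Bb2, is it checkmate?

After Bb2: white king on a1; in check: yes, from the black bishop on b2.
White has 2 legal replies: Kxb2, Ka2.
In check but a legal move exists → not checkmate.

no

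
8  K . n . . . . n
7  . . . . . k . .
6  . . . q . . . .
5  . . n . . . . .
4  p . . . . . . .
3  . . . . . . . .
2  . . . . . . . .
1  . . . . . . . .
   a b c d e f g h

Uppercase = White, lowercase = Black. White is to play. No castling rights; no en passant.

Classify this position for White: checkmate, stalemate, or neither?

stalemate

White to move; white king on a8.
In check: no.
King squares — a7: attacked by Nc8; b7: attacked by Nc5; b8: attacked by Qd6.
Legal moves for White: none.
Not in check and no legal moves → stalemate.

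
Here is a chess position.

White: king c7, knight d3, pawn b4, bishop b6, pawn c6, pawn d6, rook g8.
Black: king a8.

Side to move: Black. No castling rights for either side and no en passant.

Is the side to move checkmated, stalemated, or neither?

Black to move; black king on a8.
In check: yes, from the white rook on g8.
King squares — a7: attacked by Bb6; b7: attacked by Pc6; b8: attacked by Kc7.
Legal moves for Black: none.
In check with no legal moves → checkmate.

checkmate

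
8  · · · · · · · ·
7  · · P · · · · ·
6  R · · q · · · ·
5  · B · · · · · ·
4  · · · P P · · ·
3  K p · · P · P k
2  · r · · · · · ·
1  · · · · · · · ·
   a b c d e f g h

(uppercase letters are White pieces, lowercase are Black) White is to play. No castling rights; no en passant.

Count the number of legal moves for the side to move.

White to move; king on a3.
In check: yes, from the black queen on d6.
Legal moves: Ka4, Kxb2, Rxd6.
Count: 3.

3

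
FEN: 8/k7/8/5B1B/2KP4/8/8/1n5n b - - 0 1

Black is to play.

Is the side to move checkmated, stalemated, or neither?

Black to move; black king on a7.
In check: no.
Legal moves for Black: Kb8, Ka8, Kb7, Kb6, Ka6, Ng3, Nf2, Nc3, Na3+, Nd2+.
Black has 10 legal moves and is not in check → neither.

neither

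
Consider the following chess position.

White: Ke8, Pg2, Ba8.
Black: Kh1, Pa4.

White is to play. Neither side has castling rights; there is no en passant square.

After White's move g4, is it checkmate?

no

After g4: black king on h1; in check: yes, from the white bishop on a8.
Black has 2 legal replies: Kh2, Kg1.
In check but a legal move exists → not checkmate.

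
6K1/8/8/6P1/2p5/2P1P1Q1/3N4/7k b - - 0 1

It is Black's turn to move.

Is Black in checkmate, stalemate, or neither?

stalemate

Black to move; black king on h1.
In check: no.
King squares — g1: attacked by Qg3; g2: attacked by Qg3; h2: attacked by Qg3.
Legal moves for Black: none.
Not in check and no legal moves → stalemate.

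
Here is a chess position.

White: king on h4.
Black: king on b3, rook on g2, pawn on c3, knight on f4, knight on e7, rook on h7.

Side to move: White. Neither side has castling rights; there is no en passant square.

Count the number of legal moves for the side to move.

White to move; king on h4.
In check: yes, from the black rook on h7.
Legal moves: none.
Count: 0.

0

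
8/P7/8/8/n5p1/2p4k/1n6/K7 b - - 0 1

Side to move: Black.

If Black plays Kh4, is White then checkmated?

After Kh4: white king on a1; in check: no.
White is not in check, so this cannot be checkmate.

no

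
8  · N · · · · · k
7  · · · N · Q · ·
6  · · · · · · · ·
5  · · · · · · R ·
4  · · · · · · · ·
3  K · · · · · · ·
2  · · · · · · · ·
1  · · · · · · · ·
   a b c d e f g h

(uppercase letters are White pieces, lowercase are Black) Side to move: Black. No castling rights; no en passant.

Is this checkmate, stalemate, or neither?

stalemate

Black to move; black king on h8.
In check: no.
King squares — g7: attacked by Rg5; h7: attacked by Qf7; g8: attacked by Rg5.
Legal moves for Black: none.
Not in check and no legal moves → stalemate.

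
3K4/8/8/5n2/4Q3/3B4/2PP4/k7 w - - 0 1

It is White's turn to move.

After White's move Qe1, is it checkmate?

no

After Qe1: black king on a1; in check: yes, from the white queen on e1.
Black has 2 legal replies: Kb2, Ka2.
In check but a legal move exists → not checkmate.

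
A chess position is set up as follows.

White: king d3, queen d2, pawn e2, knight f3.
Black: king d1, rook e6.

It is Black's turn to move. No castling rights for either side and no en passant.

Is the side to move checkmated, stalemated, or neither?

checkmate

Black to move; black king on d1.
In check: yes, from the white queen on d2.
King squares — c1: attacked by Qd2; e1: attacked by Qd2; c2: attacked by Qd2; d2: attacked by Kd3; e2: attacked by Qd2.
Legal moves for Black: none.
In check with no legal moves → checkmate.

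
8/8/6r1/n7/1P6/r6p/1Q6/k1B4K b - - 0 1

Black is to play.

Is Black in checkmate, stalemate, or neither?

checkmate

Black to move; black king on a1.
In check: yes, from the white queen on b2.
King squares — b1: attacked by Qb2; a2: attacked by Qb2; b2: attacked by Bc1.
Legal moves for Black: none.
In check with no legal moves → checkmate.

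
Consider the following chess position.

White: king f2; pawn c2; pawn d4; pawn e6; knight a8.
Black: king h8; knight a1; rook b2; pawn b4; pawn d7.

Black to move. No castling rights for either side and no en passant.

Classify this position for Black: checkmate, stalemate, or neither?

Black to move; black king on h8.
In check: no.
Legal moves for Black: Kg8, Kh7, Kg7, Rb3, Rxc2+, Ra2, Rb1, Nb3, Nxc2, dxe6, d6, b3, d5.
Black has 13 legal moves and is not in check → neither.

neither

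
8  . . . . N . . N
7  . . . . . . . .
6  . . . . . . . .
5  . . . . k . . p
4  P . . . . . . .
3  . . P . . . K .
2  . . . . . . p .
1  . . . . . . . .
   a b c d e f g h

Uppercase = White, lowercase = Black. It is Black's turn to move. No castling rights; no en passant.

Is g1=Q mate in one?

no

After g1=Q: white king on g3; in check: yes, from the black queen on g1.
White has 3 legal replies: Kh4, Kh3, Kf3.
In check but a legal move exists → not checkmate.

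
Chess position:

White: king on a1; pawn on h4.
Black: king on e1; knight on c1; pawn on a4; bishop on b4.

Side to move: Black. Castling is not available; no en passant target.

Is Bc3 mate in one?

no

After Bc3: white king on a1; in check: yes, from the black bishop on c3.
White has 1 legal reply: Kb1.
In check but a legal move exists → not checkmate.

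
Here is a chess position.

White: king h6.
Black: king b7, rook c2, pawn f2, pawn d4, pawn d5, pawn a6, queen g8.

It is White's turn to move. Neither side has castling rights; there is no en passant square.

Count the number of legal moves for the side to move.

White to move; king on h6.
In check: no.
Legal moves: Kh5.
Count: 1.

1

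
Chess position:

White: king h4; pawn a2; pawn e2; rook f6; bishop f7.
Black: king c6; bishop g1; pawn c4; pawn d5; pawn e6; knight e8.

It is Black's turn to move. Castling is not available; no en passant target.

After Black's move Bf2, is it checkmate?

no

After Bf2: white king on h4; in check: yes, from the black bishop on f2.
White has 5 legal replies: Kh5, Kg5, Kg4, Kh3, Rxf2.
In check but a legal move exists → not checkmate.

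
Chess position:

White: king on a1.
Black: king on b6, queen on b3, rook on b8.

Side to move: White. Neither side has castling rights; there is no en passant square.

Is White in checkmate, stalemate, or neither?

White to move; white king on a1.
In check: no.
King squares — b1: attacked by Qb3; a2: attacked by Qb3; b2: attacked by Qb3.
Legal moves for White: none.
Not in check and no legal moves → stalemate.

stalemate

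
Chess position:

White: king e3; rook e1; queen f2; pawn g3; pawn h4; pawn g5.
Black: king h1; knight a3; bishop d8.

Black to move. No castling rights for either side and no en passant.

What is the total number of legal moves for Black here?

Black to move; king on h1.
In check: yes, from the white rook on e1.
Legal moves: none.
Count: 0.

0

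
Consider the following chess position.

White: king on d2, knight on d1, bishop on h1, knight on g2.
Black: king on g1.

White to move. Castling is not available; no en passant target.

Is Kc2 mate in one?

After Kc2: black king on g1; in check: no.
Black is not in check, so this cannot be checkmate.

no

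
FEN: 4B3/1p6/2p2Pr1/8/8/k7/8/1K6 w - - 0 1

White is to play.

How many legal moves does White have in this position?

White to move; king on b1.
In check: no.
Legal moves: Bf7, Bd7, Bxg6, Bxc6, Kc2, Kc1, Ka1, f7.
Count: 8.

8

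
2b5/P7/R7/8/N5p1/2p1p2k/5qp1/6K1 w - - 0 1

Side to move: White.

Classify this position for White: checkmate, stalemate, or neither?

checkmate

White to move; white king on g1.
In check: yes, from the black queen on f2.
King squares — f1: attacked by Qf2; h1: attacked by Pg2; f2: attacked by Pe3; g2: attacked by Qf2; h2: attacked by Kh3.
Legal moves for White: none.
In check with no legal moves → checkmate.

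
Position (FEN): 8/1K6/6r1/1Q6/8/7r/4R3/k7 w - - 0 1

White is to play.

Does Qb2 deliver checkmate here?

After Qb2: black king on a1; in check: yes, from the white queen on b2.
King squares — b1: attacked by Qb2; a2: attacked by Qb2; b2: attacked by Re2.
Black has no legal moves → checkmate.

yes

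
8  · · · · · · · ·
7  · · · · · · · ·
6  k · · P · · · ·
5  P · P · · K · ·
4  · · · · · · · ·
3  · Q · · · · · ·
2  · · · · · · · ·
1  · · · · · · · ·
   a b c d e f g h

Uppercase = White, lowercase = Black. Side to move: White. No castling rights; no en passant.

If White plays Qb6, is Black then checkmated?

yes

After Qb6: black king on a6; in check: yes, from the white queen on b6.
King squares — a5: attacked by Qb6; b5: attacked by Qb6; b6: attacked by Pa5; a7: attacked by Qb6; b7: attacked by Qb6.
Black has no legal moves → checkmate.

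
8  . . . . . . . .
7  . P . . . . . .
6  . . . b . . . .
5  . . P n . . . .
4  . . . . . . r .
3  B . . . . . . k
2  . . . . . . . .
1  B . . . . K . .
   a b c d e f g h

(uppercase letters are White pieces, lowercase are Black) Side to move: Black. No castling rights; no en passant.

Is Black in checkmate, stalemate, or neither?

Black to move; black king on h3.
In check: no.
Legal moves for Black include: Bf8, Bb8, Be7, Bc7, Be5, Bxc5, Bf4, Bg3, Bh2, Ne7, Nc7, Nf6, Nb6, Nf4, Nb4, Ne3+, Nc3, Rg8, ... (list truncated; more exist).
Black has legal moves and is not in check → neither.

neither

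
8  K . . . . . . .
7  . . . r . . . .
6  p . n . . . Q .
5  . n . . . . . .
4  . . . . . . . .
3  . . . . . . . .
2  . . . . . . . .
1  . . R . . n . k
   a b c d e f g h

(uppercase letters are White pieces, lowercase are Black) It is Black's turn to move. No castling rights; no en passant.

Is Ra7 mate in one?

After Ra7: white king on a8; in check: yes, from the black rook on a7.
King squares — a7: attacked by Nb5; b7: attacked by Ra7; b8: attacked by Nc6.
White has no legal moves → checkmate.

yes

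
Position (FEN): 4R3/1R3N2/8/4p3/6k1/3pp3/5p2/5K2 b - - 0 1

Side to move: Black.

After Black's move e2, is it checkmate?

no

After e2: white king on f1; in check: yes, from the black pawn on e2.
White has 2 legal replies: Kg2, Kxf2.
In check but a legal move exists → not checkmate.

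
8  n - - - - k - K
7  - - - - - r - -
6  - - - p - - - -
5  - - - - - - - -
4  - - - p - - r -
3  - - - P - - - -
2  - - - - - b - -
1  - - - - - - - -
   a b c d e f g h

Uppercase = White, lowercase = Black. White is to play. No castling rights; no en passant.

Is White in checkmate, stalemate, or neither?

White to move; white king on h8.
In check: no.
King squares — g7: attacked by Rg4; h7: attacked by Rf7; g8: attacked by Rg4.
Legal moves for White: none.
Not in check and no legal moves → stalemate.

stalemate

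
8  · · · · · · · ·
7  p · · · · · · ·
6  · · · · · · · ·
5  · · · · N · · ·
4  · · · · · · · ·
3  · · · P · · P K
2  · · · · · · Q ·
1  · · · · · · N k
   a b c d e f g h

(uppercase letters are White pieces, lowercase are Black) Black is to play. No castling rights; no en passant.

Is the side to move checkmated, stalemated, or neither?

Black to move; black king on h1.
In check: yes, from the white queen on g2.
King squares — g1: attacked by Qg2; g2: attacked by Kh3; h2: attacked by Qg2.
Legal moves for Black: none.
In check with no legal moves → checkmate.

checkmate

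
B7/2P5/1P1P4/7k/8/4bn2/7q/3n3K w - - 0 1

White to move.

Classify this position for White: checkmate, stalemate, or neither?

checkmate

White to move; white king on h1.
In check: yes, from the black queen on h2.
King squares — g1: attacked by Qh2; g2: attacked by Qh2; h2: attacked by Nf3.
Legal moves for White: none.
In check with no legal moves → checkmate.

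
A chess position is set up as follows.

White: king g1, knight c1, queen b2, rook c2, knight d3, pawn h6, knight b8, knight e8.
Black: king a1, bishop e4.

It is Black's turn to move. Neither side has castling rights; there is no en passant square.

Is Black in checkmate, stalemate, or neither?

Black to move; black king on a1.
In check: yes, from the white queen on b2.
King squares — b1: attacked by Qb2; a2: attacked by Nc1; b2: attacked by Rc2.
Legal moves for Black: none.
In check with no legal moves → checkmate.

checkmate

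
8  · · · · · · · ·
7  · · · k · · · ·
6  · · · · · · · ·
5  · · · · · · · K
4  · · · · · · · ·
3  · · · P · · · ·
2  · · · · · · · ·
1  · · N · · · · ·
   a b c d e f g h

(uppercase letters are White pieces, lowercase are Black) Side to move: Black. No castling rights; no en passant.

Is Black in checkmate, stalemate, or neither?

Black to move; black king on d7.
In check: no.
Legal moves for Black: Ke8, Kd8, Kc8, Ke7, Kc7, Ke6, Kd6, Kc6.
Black has 8 legal moves and is not in check → neither.

neither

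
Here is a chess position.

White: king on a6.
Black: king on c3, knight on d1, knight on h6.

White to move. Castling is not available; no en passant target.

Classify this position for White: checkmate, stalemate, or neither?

neither

White to move; white king on a6.
In check: no.
Legal moves for White: Kb7, Ka7, Kb6, Kb5, Ka5.
White has 5 legal moves and is not in check → neither.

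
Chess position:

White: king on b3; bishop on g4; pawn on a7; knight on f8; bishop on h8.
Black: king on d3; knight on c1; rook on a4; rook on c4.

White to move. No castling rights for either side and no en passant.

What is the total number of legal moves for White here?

White to move; king on b3.
In check: yes, from the black knight on c1.
Legal moves: Kb2.
Count: 1.

1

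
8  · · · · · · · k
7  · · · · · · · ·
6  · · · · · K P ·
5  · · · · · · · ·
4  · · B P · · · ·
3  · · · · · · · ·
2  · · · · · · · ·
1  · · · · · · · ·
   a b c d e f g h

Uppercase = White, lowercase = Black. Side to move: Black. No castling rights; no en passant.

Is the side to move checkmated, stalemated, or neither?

Black to move; black king on h8.
In check: no.
King squares — g7: attacked by Kf6; h7: attacked by Pg6; g8: attacked by Bc4.
Legal moves for Black: none.
Not in check and no legal moves → stalemate.

stalemate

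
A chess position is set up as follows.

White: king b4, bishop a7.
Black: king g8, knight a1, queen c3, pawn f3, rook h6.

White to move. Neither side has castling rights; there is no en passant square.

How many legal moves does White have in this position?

3

White to move; king on b4.
In check: yes, from the black queen on c3.
Legal moves: Kb5, Ka4, Kxc3.
Count: 3.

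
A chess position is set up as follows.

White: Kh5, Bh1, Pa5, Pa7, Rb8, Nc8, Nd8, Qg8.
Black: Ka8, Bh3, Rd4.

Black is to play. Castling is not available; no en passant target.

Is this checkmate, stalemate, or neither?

Black to move; black king on a8.
In check: yes, from the white bishop on h1 and the white rook on b8.
King squares — a7: attacked by Nc8; b7: attacked by Bh1; b8: attacked by Pa7.
Legal moves for Black: none.
In check with no legal moves → checkmate.

checkmate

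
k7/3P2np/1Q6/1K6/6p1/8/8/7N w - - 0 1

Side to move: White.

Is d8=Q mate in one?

yes

After d8=Q: black king on a8; in check: yes, from the white queen on d8.
King squares — a7: attacked by Qb6; b7: attacked by Qb6; b8: attacked by Qb6.
Black has no legal moves → checkmate.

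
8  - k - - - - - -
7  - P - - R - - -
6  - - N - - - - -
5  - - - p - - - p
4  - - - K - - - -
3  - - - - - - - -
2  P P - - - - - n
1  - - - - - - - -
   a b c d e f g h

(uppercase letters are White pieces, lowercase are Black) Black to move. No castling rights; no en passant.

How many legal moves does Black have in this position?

Black to move; king on b8.
In check: yes, from the white knight on c6.
Legal moves: none.
Count: 0.

0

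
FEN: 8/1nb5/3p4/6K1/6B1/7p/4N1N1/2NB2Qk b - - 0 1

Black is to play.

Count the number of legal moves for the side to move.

Black to move; king on h1.
In check: yes, from the white queen on g1.
Legal moves: none.
Count: 0.

0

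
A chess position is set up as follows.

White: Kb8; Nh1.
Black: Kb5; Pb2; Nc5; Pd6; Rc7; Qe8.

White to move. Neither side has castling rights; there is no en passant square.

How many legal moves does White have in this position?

1

White to move; king on b8.
In check: yes, from the black queen on e8.
Legal moves: Kxc7.
Count: 1.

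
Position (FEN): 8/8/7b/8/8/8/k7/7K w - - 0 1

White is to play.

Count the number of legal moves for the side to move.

White to move; king on h1.
In check: no.
Legal moves: Kh2, Kg2, Kg1.
Count: 3.

3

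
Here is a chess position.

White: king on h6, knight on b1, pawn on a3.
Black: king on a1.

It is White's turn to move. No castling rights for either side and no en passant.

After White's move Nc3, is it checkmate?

After Nc3: black king on a1; in check: no.
Black is not in check, so this cannot be checkmate.

no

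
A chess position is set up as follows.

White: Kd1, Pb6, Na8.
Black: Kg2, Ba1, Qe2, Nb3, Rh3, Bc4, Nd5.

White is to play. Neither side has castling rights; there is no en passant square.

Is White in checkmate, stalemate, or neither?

checkmate

White to move; white king on d1.
In check: yes, from the black queen on e2.
King squares — c1: attacked by Nb3; e1: attacked by Qe2; c2: attacked by Qe2; d2: attacked by Qe2; e2: attacked by Bc4.
Legal moves for White: none.
In check with no legal moves → checkmate.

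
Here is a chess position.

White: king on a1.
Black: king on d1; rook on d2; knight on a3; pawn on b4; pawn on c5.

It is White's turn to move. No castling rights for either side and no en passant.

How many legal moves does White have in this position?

0

White to move; king on a1.
In check: no.
Legal moves: none.
Count: 0.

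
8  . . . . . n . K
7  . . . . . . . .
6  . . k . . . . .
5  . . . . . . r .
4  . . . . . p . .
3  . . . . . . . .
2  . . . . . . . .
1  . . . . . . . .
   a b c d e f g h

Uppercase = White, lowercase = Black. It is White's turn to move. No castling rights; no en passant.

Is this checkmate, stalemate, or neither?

stalemate

White to move; white king on h8.
In check: no.
King squares — g7: attacked by Rg5; h7: attacked by Nf8; g8: attacked by Rg5.
Legal moves for White: none.
Not in check and no legal moves → stalemate.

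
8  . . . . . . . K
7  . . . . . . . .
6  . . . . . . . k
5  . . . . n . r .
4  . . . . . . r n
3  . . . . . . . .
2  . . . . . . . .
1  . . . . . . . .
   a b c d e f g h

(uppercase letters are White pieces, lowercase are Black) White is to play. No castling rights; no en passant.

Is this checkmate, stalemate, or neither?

stalemate

White to move; white king on h8.
In check: no.
King squares — g7: attacked by Rg5; h7: attacked by Kh6; g8: attacked by Rg5.
Legal moves for White: none.
Not in check and no legal moves → stalemate.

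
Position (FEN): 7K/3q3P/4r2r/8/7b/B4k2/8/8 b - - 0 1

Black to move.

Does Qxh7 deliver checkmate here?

After Qxh7: white king on h8; in check: yes, from the black queen on h7.
King squares — g7: attacked by Qh7; h7: attacked by Rh6; g8: attacked by Qh7.
White has no legal moves → checkmate.

yes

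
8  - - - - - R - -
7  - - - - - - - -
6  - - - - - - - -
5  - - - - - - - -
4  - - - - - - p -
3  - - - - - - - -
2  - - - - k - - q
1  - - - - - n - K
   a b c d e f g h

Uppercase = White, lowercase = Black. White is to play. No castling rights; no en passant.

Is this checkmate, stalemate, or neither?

White to move; white king on h1.
In check: yes, from the black queen on h2.
King squares — g1: attacked by Qh2; g2: attacked by Qh2; h2: attacked by Nf1.
Legal moves for White: none.
In check with no legal moves → checkmate.

checkmate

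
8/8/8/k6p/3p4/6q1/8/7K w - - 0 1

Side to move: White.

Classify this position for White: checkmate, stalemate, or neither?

White to move; white king on h1.
In check: no.
King squares — g1: attacked by Qg3; g2: attacked by Qg3; h2: attacked by Qg3.
Legal moves for White: none.
Not in check and no legal moves → stalemate.

stalemate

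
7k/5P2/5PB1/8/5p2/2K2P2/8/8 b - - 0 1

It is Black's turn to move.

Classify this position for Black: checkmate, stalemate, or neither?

stalemate

Black to move; black king on h8.
In check: no.
King squares — g7: attacked by Pf6; h7: attacked by Bg6; g8: attacked by Pf7.
Legal moves for Black: none.
Not in check and no legal moves → stalemate.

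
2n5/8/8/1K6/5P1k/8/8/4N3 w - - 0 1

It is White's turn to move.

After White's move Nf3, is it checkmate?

After Nf3: black king on h4; in check: yes, from the white knight on f3.
Black has 4 legal replies: Kh5, Kg4, Kh3, Kg3.
In check but a legal move exists → not checkmate.

no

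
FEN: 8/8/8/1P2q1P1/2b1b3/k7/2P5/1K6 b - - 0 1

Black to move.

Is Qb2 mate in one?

yes

After Qb2: white king on b1; in check: yes, from the black queen on b2.
King squares — a1: attacked by Qb2; c1: attacked by Qb2; a2: attacked by Qb2; b2: attacked by Ka3; c2: own pawn.
White has no legal moves → checkmate.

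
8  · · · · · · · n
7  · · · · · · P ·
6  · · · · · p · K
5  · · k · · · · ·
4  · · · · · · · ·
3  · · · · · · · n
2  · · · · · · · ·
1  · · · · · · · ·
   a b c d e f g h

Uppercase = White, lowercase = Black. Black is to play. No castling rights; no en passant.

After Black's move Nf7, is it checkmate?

no

After Nf7: white king on h6; in check: yes, from the black knight on f7.
White has 3 legal replies: Kh7, Kg6, Kh5.
In check but a legal move exists → not checkmate.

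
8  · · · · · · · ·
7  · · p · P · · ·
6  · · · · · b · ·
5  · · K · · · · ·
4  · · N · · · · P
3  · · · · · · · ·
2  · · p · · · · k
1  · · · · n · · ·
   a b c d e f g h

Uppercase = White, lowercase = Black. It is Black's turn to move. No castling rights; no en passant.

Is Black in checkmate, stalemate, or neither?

Black to move; black king on h2.
In check: no.
Legal moves for Black include: Bh8, Bg7, Bxe7+, Bg5, Be5, Bxh4, Bd4+, Bc3, Bb2, Ba1, Kh3, Kg3, Kg2, Kh1, Kg1, Nf3, Nd3+, Ng2, ... (list truncated; more exist).
Black has legal moves and is not in check → neither.

neither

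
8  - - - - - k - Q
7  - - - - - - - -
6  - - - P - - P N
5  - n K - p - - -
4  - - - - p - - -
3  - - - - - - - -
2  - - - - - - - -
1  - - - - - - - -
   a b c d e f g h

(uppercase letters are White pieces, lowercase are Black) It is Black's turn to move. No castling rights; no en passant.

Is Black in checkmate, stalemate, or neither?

checkmate

Black to move; black king on f8.
In check: yes, from the white queen on h8.
King squares — e7: attacked by Pd6; f7: attacked by Pg6; g7: attacked by Qh8; e8: attacked by Qh8; g8: attacked by Nh6.
Legal moves for Black: none.
In check with no legal moves → checkmate.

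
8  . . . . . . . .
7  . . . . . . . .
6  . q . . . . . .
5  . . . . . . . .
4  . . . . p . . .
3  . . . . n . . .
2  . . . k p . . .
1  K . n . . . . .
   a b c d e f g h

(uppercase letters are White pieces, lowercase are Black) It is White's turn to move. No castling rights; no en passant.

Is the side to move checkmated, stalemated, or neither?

stalemate

White to move; white king on a1.
In check: no.
King squares — b1: attacked by Qb6; a2: attacked by Nc1; b2: attacked by Qb6.
Legal moves for White: none.
Not in check and no legal moves → stalemate.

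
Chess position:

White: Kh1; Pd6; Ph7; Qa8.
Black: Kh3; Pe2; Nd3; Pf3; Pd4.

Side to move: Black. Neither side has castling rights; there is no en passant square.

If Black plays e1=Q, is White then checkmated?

yes

After e1=Q: white king on h1; in check: yes, from the black queen on e1.
King squares — g1: attacked by Qe1; g2: attacked by Pf3; h2: attacked by Kh3.
White has no legal moves → checkmate.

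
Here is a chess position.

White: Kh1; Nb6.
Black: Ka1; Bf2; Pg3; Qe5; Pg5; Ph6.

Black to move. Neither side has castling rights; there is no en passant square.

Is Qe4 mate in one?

yes

After Qe4: white king on h1; in check: yes, from the black queen on e4.
King squares — g1: attacked by Bf2; g2: attacked by Qe4; h2: attacked by Pg3.
White has no legal moves → checkmate.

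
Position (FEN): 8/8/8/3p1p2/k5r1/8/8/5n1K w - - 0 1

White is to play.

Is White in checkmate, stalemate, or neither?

stalemate

White to move; white king on h1.
In check: no.
King squares — g1: attacked by Rg4; g2: attacked by Rg4; h2: attacked by Nf1.
Legal moves for White: none.
Not in check and no legal moves → stalemate.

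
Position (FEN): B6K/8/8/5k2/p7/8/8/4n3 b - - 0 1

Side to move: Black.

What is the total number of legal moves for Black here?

12

Black to move; king on f5.
In check: no.
Legal moves: Kg6, Kf6, Ke6, Kg5, Ke5, Kg4, Kf4, Nf3, Nd3, Ng2, Nc2, a3.
Count: 12.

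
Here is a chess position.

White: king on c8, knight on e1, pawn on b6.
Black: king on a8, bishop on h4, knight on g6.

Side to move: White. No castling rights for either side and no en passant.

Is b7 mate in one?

After b7: black king on a8; in check: yes, from the white pawn on b7.
Black has 1 legal reply: Ka7.
In check but a legal move exists → not checkmate.

no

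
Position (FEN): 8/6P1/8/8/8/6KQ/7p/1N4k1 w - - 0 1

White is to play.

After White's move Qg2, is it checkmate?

After Qg2: black king on g1; in check: yes, from the white queen on g2.
King squares — f1: attacked by Qg2; h1: attacked by Qg2; f2: attacked by Qg2; g2: attacked by Kg3; h2: own pawn.
Black has no legal moves → checkmate.

yes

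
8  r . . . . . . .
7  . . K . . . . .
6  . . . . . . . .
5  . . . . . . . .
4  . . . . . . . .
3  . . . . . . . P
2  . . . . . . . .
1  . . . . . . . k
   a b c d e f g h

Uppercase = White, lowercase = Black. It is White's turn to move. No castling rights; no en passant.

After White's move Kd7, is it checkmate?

After Kd7: black king on h1; in check: no.
Black is not in check, so this cannot be checkmate.

no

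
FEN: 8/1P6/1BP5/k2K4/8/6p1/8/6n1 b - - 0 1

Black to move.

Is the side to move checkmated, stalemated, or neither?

Black to move; black king on a5.
In check: yes, from the white bishop on b6.
Legal moves for Black: Kxb6, Ka6, Kb5, Kb4, Ka4.
Black is in check but has 5 legal moves → neither.

neither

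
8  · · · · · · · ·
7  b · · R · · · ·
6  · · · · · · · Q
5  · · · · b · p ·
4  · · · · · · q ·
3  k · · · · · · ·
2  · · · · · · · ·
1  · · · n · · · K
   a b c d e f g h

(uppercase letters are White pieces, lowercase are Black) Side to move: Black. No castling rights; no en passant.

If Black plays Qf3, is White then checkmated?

After Qf3: white king on h1; in check: yes, from the black queen on f3.
King squares — g1: attacked by Ba7; g2: attacked by Qf3; h2: attacked by Be5.
White has no legal moves → checkmate.

yes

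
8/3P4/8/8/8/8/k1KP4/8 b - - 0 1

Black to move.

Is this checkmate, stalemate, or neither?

Black to move; black king on a2.
In check: no.
Legal moves for Black: Ka3, Ka1.
Black has 2 legal moves and is not in check → neither.

neither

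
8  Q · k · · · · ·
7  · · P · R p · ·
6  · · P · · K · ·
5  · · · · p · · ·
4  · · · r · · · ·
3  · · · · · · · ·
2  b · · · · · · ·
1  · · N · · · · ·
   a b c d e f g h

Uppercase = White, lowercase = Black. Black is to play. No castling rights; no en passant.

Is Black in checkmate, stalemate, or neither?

Black to move; black king on c8.
In check: yes, from the white queen on a8.
King squares — b7: attacked by Pc6; c7: attacked by Re7; d7: attacked by Pc6; b8: attacked by Pc7; d8: attacked by Pc7.
Legal moves for Black: none.
In check with no legal moves → checkmate.

checkmate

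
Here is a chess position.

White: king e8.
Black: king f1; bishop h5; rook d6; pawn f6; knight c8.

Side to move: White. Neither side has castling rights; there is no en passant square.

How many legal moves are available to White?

White to move; king on e8.
In check: yes, from the black bishop on h5.
Legal moves: Kf8.
Count: 1.

1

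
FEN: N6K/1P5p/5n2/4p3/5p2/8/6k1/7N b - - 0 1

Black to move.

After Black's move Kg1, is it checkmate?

no

After Kg1: white king on h8; in check: no.
White is not in check, so this cannot be checkmate.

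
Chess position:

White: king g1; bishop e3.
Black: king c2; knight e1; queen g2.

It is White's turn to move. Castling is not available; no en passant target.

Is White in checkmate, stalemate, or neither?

checkmate

White to move; white king on g1.
In check: yes, from the black queen on g2.
King squares — f1: attacked by Qg2; h1: attacked by Qg2; f2: attacked by Qg2; g2: attacked by Ne1; h2: attacked by Qg2.
Legal moves for White: none.
In check with no legal moves → checkmate.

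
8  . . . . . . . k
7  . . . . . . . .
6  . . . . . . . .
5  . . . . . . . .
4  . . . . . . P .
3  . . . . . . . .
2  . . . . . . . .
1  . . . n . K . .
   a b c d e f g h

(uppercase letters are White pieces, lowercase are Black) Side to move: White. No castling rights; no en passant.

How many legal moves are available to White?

White to move; king on f1.
In check: no.
Legal moves: Kg2, Ke2, Kg1, Ke1, g5.
Count: 5.

5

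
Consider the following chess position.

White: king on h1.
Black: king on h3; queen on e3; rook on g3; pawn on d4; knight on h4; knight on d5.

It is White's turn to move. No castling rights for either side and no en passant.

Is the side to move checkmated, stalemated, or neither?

White to move; white king on h1.
In check: no.
King squares — g1: attacked by Qe3; g2: attacked by Rg3; h2: attacked by Kh3.
Legal moves for White: none.
Not in check and no legal moves → stalemate.

stalemate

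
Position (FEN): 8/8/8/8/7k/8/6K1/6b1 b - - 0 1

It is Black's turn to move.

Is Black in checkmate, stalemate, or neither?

Black to move; black king on h4.
In check: no.
Legal moves for Black: Kh5, Kg5, Kg4, Ba7, Bb6, Bc5, Bd4, Be3, Bh2, Bf2.
Black has 10 legal moves and is not in check → neither.

neither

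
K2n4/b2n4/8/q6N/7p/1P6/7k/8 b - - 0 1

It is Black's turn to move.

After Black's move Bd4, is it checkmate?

yes

After Bd4: white king on a8; in check: yes, from the black queen on a5.
King squares — a7: attacked by Bd4; b7: attacked by Nd8; b8: attacked by Nd7.
White has no legal moves → checkmate.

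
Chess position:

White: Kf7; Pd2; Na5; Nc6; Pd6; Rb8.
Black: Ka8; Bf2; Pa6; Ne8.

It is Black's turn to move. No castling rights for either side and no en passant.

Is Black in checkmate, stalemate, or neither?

checkmate

Black to move; black king on a8.
In check: yes, from the white rook on b8.
King squares — a7: attacked by Nc6; b7: attacked by Na5; b8: attacked by Nc6.
Legal moves for Black: none.
In check with no legal moves → checkmate.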